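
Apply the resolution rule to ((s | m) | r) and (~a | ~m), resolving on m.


The clauses contain complementary literals m and ~m.
Resolution eliminates this pair and disjoins the remaining literals (merging duplicates).

((s | r) | ~a)


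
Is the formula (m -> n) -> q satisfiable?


Search for a satisfying assignment over {m, n, q}.
Try m=T, n=F, q=F: the formula evaluates to T.
A satisfying assignment exists.

Satisfiable.


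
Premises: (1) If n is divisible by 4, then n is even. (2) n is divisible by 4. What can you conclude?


Modus ponens: from (P → Q) and P, infer Q.
P = 'n is divisible by 4' is asserted, and P → Q holds, so Q follows.

n is even.


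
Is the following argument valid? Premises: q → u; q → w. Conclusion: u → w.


This is (no valid rule). There exist truth assignments where the premises are all true but the conclusion is false.

Invalid.


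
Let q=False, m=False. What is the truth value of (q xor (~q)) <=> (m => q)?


Substitute q=False, m=False:
~q = True
q xor (~q) = False xor True = True
m => q = False => False = True
(q xor (~q)) <=> (m => q) = True <=> True = True

True


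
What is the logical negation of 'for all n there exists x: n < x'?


Negation flips each quantifier (∀↔∃) and negates the inner predicate.
¬(for all n there exists x: φ) = there exists n for all x: ¬φ.

there exists n for all x: NOT(n < x)


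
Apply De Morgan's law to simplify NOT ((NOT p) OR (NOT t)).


De Morgan: the negation of a disjunction is the conjunction of the negations.
Distribute NOT across OR, flipping it to AND, and negate each literal.

p AND t


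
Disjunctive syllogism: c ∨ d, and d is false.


Disjunctive syllogism: from (P ∨ Q) and ¬P, infer Q.
One disjunct, 'd', is ruled out; the other must hold.

c


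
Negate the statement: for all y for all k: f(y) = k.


Negation flips each quantifier (∀↔∃) and negates the inner predicate.
¬(for all y for all k: φ) = there exists y there exists k: ¬φ.

there exists y there exists k: NOT(f(y) = k)


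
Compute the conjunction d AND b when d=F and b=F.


Conjunction is true only when both operands are true.
Substitute: d=F, b=F.
F AND F evaluates to F.

F


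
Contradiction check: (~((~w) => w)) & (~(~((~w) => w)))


Truth table over {w}:
w | φ
-----
False | False
True | False
Every row is false.

Yes, it is a contradiction.


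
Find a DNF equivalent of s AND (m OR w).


Step 1: Distribute ∧ over ∨: s ∧ (m ∨ w) = (s ∧ m) ∨ (s ∧ w).

(s AND m) OR (s AND w)


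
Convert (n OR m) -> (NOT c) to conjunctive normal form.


Step 1: Rewrite as ¬(n ∨ m) ∨ (¬c) = (¬n ∧ ¬m) ∨ (¬c).
Step 2: Distribute ∨ over ∧.

((NOT n) OR (NOT c)) AND ((NOT m) OR (NOT c))


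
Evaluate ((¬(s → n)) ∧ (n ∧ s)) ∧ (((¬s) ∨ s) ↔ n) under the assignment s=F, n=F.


Substitute s=F, n=F:
s → n = F → F = T
¬(s → n) = F
n ∧ s = F ∧ F = F
(¬(s → n)) ∧ (n ∧ s) = F ∧ F = F
¬s = T
(¬s) ∨ s = T ∨ F = T
((¬s) ∨ s) ↔ n = T ↔ F = F
((¬(s → n)) ∧ (n ∧ s)) ∧ (((¬s) ∨ s) ↔ n) = F ∧ F = F

F


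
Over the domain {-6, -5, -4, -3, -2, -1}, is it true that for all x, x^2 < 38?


Evaluate the predicate on each element: -6:T, -5:T, -4:T, -3:T, -2:T, -1:T.
Every element satisfies the predicate.

T


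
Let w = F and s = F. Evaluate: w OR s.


Disjunction is false only when both operands are false.
Substitute: w=F, s=F.
F OR F evaluates to F.

F


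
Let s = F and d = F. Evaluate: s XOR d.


Exclusive or is true when exactly one operand is true.
Substitute: s=F, d=F.
F XOR F evaluates to F.

F


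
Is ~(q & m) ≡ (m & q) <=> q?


Compare truth tables:
m | q | φ | ψ
-------------
False | False | True | True
True | False | True | True
False | True | True | False
True | True | False | True
They differ at row 3 (m=False, q=True): φ=True but ψ=False.

No, they are not logically equivalent.


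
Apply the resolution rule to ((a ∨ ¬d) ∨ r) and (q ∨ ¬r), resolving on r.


The clauses contain complementary literals r and ¬r.
Resolution eliminates this pair and disjoins the remaining literals (merging duplicates).

((a ∨ ¬d) ∨ q)


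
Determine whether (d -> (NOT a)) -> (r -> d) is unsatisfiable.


Truth table over {a, d, r}:
a | d | r | φ
-------------
F | F | F | T
T | F | F | T
F | T | F | T
T | T | F | T
F | F | T | F
T | F | T | F
F | T | T | T
T | T | T | T
Satisfying assignment at row 1: a=F, d=F, r=F gives T.

No, it is not a contradiction.


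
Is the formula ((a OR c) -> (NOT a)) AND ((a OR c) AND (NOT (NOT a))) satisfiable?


Check all 4 assignments over {a, c}:
a | c | φ
---------
F | F | F
T | F | F
F | T | F
T | T | F
No assignment makes the formula true.

Unsatisfiable.


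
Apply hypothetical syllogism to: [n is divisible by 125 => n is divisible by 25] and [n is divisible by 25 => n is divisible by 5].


Hypothetical syllogism: from (P → Q) and (Q → R), infer (P → R).
Chain the two implications through the shared middle term 'n is divisible by 25'.

n is divisible by 125 => n is divisible by 5


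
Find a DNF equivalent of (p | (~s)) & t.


Step 1: Distribute ∧ over ∨: (p ∨ (¬s)) ∧ t = (p ∧ t) ∨ ((¬s) ∧ t).

(p & t) | ((~s) & t)


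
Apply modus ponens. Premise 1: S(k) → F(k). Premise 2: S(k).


Modus ponens: from (P → Q) and P, infer Q.
P = 'S(k)' is asserted, and P → Q holds, so Q follows.

F(k).


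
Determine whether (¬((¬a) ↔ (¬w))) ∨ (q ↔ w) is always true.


Build the truth table over {a, q, w}:
a | q | w | φ
-------------
F | F | F | T
T | F | F | T
F | T | F | F
T | T | F | T
F | F | T | T
T | F | T | F
F | T | T | T
T | T | T | T
Counterexample at row 3: with a=F, q=T, w=F, the formula is F.

No, it is not a tautology.


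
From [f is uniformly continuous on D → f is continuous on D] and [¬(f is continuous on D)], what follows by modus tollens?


Modus tollens: from (P → Q) and ¬Q, infer ¬P.
Q = 'f is continuous on D' is denied; since P → Q, P must also fail.

Not (f is uniformly continuous on D).


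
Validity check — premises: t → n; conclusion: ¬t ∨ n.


This matches the form of material implication: the conclusion follows in every model of the premises.

Valid.


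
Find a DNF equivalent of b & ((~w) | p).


Step 1: Distribute ∧ over ∨: b ∧ ((¬w) ∨ p) = (b ∧ (¬w)) ∨ (b ∧ p).

(b & (~w)) | (b & p)


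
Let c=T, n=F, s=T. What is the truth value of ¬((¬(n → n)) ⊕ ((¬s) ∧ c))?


Substitute c=T, n=F, s=T:
n → n = F → F = T
¬(n → n) = F
¬s = F
(¬s) ∧ c = F ∧ T = F
(¬(n → n)) ⊕ ((¬s) ∧ c) = F ⊕ F = F
¬((¬(n → n)) ⊕ ((¬s) ∧ c)) = T

T


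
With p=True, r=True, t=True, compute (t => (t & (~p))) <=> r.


Substitute p=True, r=True, t=True:
~p = False
t & (~p) = True & False = False
t => (t & (~p)) = True => False = False
(t => (t & (~p))) <=> r = False <=> True = False

False


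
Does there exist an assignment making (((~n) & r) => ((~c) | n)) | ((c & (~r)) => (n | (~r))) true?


Search for a satisfying assignment over {c, n, r}.
Try c=False, n=False, r=False: the formula evaluates to True.
A satisfying assignment exists.

Satisfiable.


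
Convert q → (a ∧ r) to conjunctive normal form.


Step 1: Rewrite q → (a ∧ r) as ¬q ∨ (a ∧ r).
Step 2: Distribute ∨ over ∧.

((¬q) ∨ a) ∧ ((¬q) ∨ r)


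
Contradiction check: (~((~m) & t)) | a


Truth table over {a, m, t}:
a | m | t | φ
-------------
False | False | False | True
True | False | False | True
False | True | False | True
True | True | False | True
False | False | True | False
True | False | True | True
False | True | True | True
True | True | True | True
Satisfying assignment at row 1: a=False, m=False, t=False gives True.

No, it is not a contradiction.


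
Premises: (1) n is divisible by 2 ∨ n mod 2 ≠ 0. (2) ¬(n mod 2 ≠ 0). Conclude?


Disjunctive syllogism: from (P ∨ Q) and ¬P, infer Q.
One disjunct, 'n mod 2 ≠ 0', is ruled out; the other must hold.

n is divisible by 2


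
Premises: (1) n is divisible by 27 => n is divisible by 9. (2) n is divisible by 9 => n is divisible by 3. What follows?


Hypothetical syllogism: from (P → Q) and (Q → R), infer (P → R).
Chain the two implications through the shared middle term 'n is divisible by 9'.

n is divisible by 27 => n is divisible by 3


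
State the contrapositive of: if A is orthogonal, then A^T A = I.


The contrapositive of (P → Q) is (¬Q → ¬P); it is logically equivalent to the original.
Here P = 'A is orthogonal' and Q = 'A^T A = I'.

If not (A^T A = I), then not (A is orthogonal).


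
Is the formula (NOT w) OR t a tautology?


Build the truth table over {t, w}:
t | w | φ
---------
F | F | T
T | F | T
F | T | F
T | T | T
Counterexample at row 3: with t=F, w=T, the formula is F.

No, it is not a tautology.


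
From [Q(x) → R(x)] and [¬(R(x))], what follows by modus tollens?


Modus tollens: from (P → Q) and ¬Q, infer ¬P.
Q = 'R(x)' is denied; since P → Q, P must also fail.

Not (Q(x)).


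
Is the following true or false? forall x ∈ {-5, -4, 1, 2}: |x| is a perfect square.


Evaluate the predicate on each element: -5:False, -4:True, 1:True, 2:False.
Counterexample x = -5 fails the predicate.

False


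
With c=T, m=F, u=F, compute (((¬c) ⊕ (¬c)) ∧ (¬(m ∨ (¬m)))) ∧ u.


Substitute c=T, m=F, u=F:
¬c = F
¬c = F
(¬c) ⊕ (¬c) = F ⊕ F = F
¬m = T
m ∨ (¬m) = F ∨ T = T
¬(m ∨ (¬m)) = F
((¬c) ⊕ (¬c)) ∧ (¬(m ∨ (¬m))) = F ∧ F = F
(((¬c) ⊕ (¬c)) ∧ (¬(m ∨ (¬m)))) ∧ u = F ∧ F = F

F


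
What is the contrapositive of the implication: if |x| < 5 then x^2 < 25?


The contrapositive of (P → Q) is (¬Q → ¬P); it is logically equivalent to the original.
Here P = '|x| < 5' and Q = 'x^2 < 25'.

If not (x^2 < 25), then not (|x| < 5).


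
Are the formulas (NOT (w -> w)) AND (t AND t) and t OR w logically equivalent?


Compare truth tables:
t | w | φ | ψ
-------------
F | F | F | F
T | F | F | T
F | T | F | T
T | T | F | T
They differ at row 2 (t=T, w=F): φ=F but ψ=T.

No, they are not logically equivalent.


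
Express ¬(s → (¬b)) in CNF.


Step 1: Rewrite s → (¬b) as ¬s ∨ (¬b).
Step 2: Negate: ¬(¬s ∨ (¬b)) = s ∧ ¬(¬b) (De Morgan + double negation).
Step 3: Eliminate any double negations (¬¬X = X).

s ∧ b


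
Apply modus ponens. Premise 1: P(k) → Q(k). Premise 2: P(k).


Modus ponens: from (P → Q) and P, infer Q.
P = 'P(k)' is asserted, and P → Q holds, so Q follows.

Q(k).


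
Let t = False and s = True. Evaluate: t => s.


Implication is false only when antecedent is true and consequent is false.
Substitute: t=False, s=True.
False => True evaluates to True.

True


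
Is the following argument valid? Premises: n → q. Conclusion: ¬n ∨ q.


This matches the form of material implication: the conclusion follows in every model of the premises.

Valid.


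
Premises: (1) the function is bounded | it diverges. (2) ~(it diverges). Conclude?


Disjunctive syllogism: from (P ∨ Q) and ¬P, infer Q.
One disjunct, 'it diverges', is ruled out; the other must hold.

the function is bounded


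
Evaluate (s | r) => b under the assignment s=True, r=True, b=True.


Substitute s=True, r=True, b=True:
s | r = True | True = True
(s | r) => b = True => True = True

True


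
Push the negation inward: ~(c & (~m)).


De Morgan: the negation of a conjunction is the disjunction of the negations.
Distribute ~ across &, flipping it to |, and negate each literal.

(~c) | m


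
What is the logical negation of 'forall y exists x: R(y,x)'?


Negation flips each quantifier (∀↔∃) and negates the inner predicate.
¬(forall y exists x: φ) = exists y forall x: ¬φ.

exists y forall x: ~(R(y,x))


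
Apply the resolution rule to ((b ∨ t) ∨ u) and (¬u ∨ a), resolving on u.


The clauses contain complementary literals u and ¬u.
Resolution eliminates this pair and disjoins the remaining literals (merging duplicates).

((t ∨ b) ∨ a)


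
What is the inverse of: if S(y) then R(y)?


The inverse of (P → Q) is (¬P → ¬Q). It is equivalent to the converse, not to the original.
Here P = 'S(y)' and Q = 'R(y)'.

If not (S(y)), then not (R(y)).


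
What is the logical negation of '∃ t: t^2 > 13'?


¬(∀ x: φ) = ∃ x: ¬φ, and ¬(∃ x: φ) = ∀ x: ¬φ.
Apply to the existential statement.

∀ t: ¬(t^2 > 13)


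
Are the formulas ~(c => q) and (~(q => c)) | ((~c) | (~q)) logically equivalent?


Compare truth tables:
c | q | φ | ψ
-------------
False | False | False | True
True | False | True | True
False | True | False | True
True | True | False | False
They differ at row 1 (c=False, q=False): φ=False but ψ=True.

No, they are not logically equivalent.


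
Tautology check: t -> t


Build the truth table over {t}:
t | φ
-----
F | T
T | T
Every row evaluates to true.

Yes, it is a tautology.


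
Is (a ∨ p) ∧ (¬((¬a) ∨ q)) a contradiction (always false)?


Truth table over {a, p, q}:
a | p | q | φ
-------------
F | F | F | F
T | F | F | T
F | T | F | F
T | T | F | T
F | F | T | F
T | F | T | F
F | T | T | F
T | T | T | F
Satisfying assignment at row 2: a=T, p=F, q=F gives T.

No, it is not a contradiction.


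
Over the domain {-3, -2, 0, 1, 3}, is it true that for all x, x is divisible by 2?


Evaluate the predicate on each element: -3:F, -2:T, 0:T, 1:F, 3:F.
Counterexample x = -3 fails the predicate.

F


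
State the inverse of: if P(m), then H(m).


The inverse of (P → Q) is (¬P → ¬Q). It is equivalent to the converse, not to the original.
Here P = 'P(m)' and Q = 'H(m)'.

If not (P(m)), then not (H(m)).


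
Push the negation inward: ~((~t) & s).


De Morgan: the negation of a conjunction is the disjunction of the negations.
Distribute ~ across &, flipping it to |, and negate each literal.

t | (~s)


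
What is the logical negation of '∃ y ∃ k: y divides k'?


Negation flips each quantifier (∀↔∃) and negates the inner predicate.
¬(∃ y ∃ k: φ) = ∀ y ∀ k: ¬φ.

∀ y ∀ k: ¬(y divides k)


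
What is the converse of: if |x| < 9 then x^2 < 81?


The converse of (P → Q) is (Q → P). It is not in general equivalent to the original.
Here P = '|x| < 9' and Q = 'x^2 < 81'.

If x^2 < 81, then |x| < 9.


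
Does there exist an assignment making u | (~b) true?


Search for a satisfying assignment over {b, u}.
Try b=False, u=False: the formula evaluates to True.
A satisfying assignment exists.

Satisfiable.


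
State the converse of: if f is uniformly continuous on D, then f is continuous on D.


The converse of (P → Q) is (Q → P). It is not in general equivalent to the original.
Here P = 'f is uniformly continuous on D' and Q = 'f is continuous on D'.

If f is continuous on D, then f is uniformly continuous on D.


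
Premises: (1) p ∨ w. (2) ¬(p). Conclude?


Disjunctive syllogism: from (P ∨ Q) and ¬P, infer Q.
One disjunct, 'p', is ruled out; the other must hold.

w


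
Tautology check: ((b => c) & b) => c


Build the truth table over {b, c}:
b | c | φ
---------
False | False | True
True | False | True
False | True | True
True | True | True
Every row evaluates to true.

Yes, it is a tautology.


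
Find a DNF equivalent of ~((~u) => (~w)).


Step 1: Rewrite implication then negate: ¬(¬(¬u) ∨ (¬w)) = (¬u) ∧ ¬(¬w).
Step 2: Eliminate any double negations (¬¬X = X).

(~u) & w


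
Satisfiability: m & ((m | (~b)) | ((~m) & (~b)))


Search for a satisfying assignment over {b, m}.
Try b=False, m=True: the formula evaluates to True.
A satisfying assignment exists.

Satisfiable.


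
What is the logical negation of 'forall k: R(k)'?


¬(forall x: φ) = exists x: ¬φ, and ¬(exists x: φ) = forall x: ¬φ.
Apply to the universal statement.

exists k: ~(R(k))


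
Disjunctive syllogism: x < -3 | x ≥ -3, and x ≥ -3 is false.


Disjunctive syllogism: from (P ∨ Q) and ¬P, infer Q.
One disjunct, 'x ≥ -3', is ruled out; the other must hold.

x < -3


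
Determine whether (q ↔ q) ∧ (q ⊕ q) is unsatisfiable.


Truth table over {q}:
q | φ
-----
F | F
T | F
Every row is false.

Yes, it is a contradiction.


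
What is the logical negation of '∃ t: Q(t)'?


¬(∀ x: φ) = ∃ x: ¬φ, and ¬(∃ x: φ) = ∀ x: ¬φ.
Apply to the existential statement.

∀ t: ¬(Q(t))


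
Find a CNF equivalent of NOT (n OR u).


Step 1: Apply De Morgan: ¬(n ∨ u) = ¬n ∧ ¬u.

(NOT n) AND (NOT u)


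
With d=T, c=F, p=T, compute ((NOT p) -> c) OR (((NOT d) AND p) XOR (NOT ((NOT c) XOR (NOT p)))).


Substitute d=T, c=F, p=T:
NOT p = F
(NOT p) -> c = F -> F = T
NOT d = F
(NOT d) AND p = F AND T = F
NOT c = T
NOT p = F
(NOT c) XOR (NOT p) = T XOR F = T
NOT ((NOT c) XOR (NOT p)) = F
((NOT d) AND p) XOR (NOT ((NOT c) XOR (NOT p))) = F XOR F = F
((NOT p) -> c) OR (((NOT d) AND p) XOR (NOT ((NOT c) XOR (NOT p)))) = T OR F = T

T


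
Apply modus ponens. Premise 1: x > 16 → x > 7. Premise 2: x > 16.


Modus ponens: from (P → Q) and P, infer Q.
P = 'x > 16' is asserted, and P → Q holds, so Q follows.

x > 7.


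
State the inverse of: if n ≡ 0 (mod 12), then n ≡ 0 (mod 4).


The inverse of (P → Q) is (¬P → ¬Q). It is equivalent to the converse, not to the original.
Here P = 'n ≡ 0 (mod 12)' and Q = 'n ≡ 0 (mod 4)'.

If not (n ≡ 0 (mod 12)), then not (n ≡ 0 (mod 4)).


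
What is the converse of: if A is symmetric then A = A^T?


The converse of (P → Q) is (Q → P). It is not in general equivalent to the original.
Here P = 'A is symmetric' and Q = 'A = A^T'.

If A = A^T, then A is symmetric.


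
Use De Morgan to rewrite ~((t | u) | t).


De Morgan: the negation of a disjunction is the conjunction of the negations.
Distribute ~ across |, flipping it to &, and negate each literal.

((~t) & (~u)) & (~t)


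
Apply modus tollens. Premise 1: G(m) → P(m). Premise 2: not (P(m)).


Modus tollens: from (P → Q) and ¬Q, infer ¬P.
Q = 'P(m)' is denied; since P → Q, P must also fail.

Not (G(m)).


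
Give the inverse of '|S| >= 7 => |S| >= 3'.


The inverse of (P → Q) is (¬P → ¬Q). It is equivalent to the converse, not to the original.
Here P = '|S| >= 7' and Q = '|S| >= 3'.

If not (|S| >= 7), then not (|S| >= 3).


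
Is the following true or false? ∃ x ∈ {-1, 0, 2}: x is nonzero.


Evaluate the predicate on each element: -1:T, 0:F, 2:T.
Witness x = -1 satisfies the predicate.

T


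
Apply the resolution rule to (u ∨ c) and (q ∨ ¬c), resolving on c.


The clauses contain complementary literals c and ¬c.
Resolution eliminates this pair and disjoins the remaining literals (merging duplicates).

(u ∨ q)


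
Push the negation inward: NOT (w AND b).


De Morgan: the negation of a conjunction is the disjunction of the negations.
Distribute NOT across AND, flipping it to OR, and negate each literal.

(NOT w) OR (NOT b)


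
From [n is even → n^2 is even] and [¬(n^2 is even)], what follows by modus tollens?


Modus tollens: from (P → Q) and ¬Q, infer ¬P.
Q = 'n^2 is even' is denied; since P → Q, P must also fail.

Not (n is even).


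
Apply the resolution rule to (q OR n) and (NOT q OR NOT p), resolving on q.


The clauses contain complementary literals q and NOTq.
Resolution eliminates this pair and disjoins the remaining literals (merging duplicates).

(n OR NOT p)


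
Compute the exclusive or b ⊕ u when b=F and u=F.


Exclusive or is true when exactly one operand is true.
Substitute: b=F, u=F.
F ⊕ F evaluates to F.

F


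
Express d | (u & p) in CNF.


Step 1: Distribute ∨ over ∧: d ∨ (u ∧ p) = (d ∨ u) ∧ (d ∨ p).

(d | u) & (d | p)


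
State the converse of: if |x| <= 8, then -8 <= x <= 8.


The converse of (P → Q) is (Q → P). It is not in general equivalent to the original.
Here P = '|x| <= 8' and Q = '-8 <= x <= 8'.

If -8 <= x <= 8, then |x| <= 8.


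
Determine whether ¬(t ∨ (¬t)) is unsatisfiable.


Truth table over {t}:
t | φ
-----
F | F
T | F
Every row is false.

Yes, it is a contradiction.


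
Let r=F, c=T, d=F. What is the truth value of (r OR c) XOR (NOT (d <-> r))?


Substitute r=F, c=T, d=F:
r OR c = F OR T = T
d <-> r = F <-> F = T
NOT (d <-> r) = F
(r OR c) XOR (NOT (d <-> r)) = T XOR F = T

T


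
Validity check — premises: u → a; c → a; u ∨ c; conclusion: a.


This matches the form of proof by cases: the conclusion follows in every model of the premises.

Valid.


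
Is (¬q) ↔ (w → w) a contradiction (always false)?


Truth table over {q, w}:
q | w | φ
---------
F | F | T
T | F | F
F | T | T
T | T | F
Satisfying assignment at row 1: q=F, w=F gives T.

No, it is not a contradiction.


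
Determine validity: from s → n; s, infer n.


This matches the form of modus ponens: the conclusion follows in every model of the premises.

Valid.


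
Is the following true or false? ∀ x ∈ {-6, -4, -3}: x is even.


Evaluate the predicate on each element: -6:T, -4:T, -3:F.
Counterexample x = -3 fails the predicate.

F


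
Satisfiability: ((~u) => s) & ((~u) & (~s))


Check all 4 assignments over {s, u}:
s | u | φ
---------
False | False | False
True | False | False
False | True | False
True | True | False
No assignment makes the formula true.

Unsatisfiable.


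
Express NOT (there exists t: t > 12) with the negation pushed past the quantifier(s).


¬(for all x: φ) = there exists x: ¬φ, and ¬(there exists x: φ) = for all x: ¬φ.
Apply to the existential statement.

for all t: NOT(t > 12)


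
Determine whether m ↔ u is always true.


Build the truth table over {m, u}:
m | u | φ
---------
F | F | T
T | F | F
F | T | F
T | T | T
Counterexample at row 2: with m=T, u=F, the formula is F.

No, it is not a tautology.


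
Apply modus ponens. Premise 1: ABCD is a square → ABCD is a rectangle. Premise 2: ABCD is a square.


Modus ponens: from (P → Q) and P, infer Q.
P = 'ABCD is a square' is asserted, and P → Q holds, so Q follows.

ABCD is a rectangle.


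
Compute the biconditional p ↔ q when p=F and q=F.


Biconditional is true when both operands have the same truth value.
Substitute: p=F, q=F.
F ↔ F evaluates to T.

T


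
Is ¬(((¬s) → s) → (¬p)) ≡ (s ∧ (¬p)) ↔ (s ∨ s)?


Compare truth tables:
p | s | φ | ψ
-------------
F | F | F | T
T | F | F | T
F | T | F | T
T | T | T | F
They differ at row 1 (p=F, s=F): φ=F but ψ=T.

No, they are not logically equivalent.


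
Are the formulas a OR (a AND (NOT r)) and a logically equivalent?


Compare truth tables:
a | r | φ | ψ
-------------
F | F | F | F
T | F | T | T
F | T | F | F
T | T | T | T
The columns φ and ψ agree on every row.

Yes, they are logically equivalent.


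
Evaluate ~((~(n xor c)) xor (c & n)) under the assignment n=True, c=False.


Substitute n=True, c=False:
n xor c = True xor False = True
~(n xor c) = False
c & n = False & True = False
(~(n xor c)) xor (c & n) = False xor False = False
~((~(n xor c)) xor (c & n)) = True

True


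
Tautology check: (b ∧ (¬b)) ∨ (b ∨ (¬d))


Build the truth table over {b, d}:
b | d | φ
---------
F | F | T
T | F | T
F | T | F
T | T | T
Counterexample at row 3: with b=F, d=T, the formula is F.

No, it is not a tautology.


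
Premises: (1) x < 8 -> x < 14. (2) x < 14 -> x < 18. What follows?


Hypothetical syllogism: from (P → Q) and (Q → R), infer (P → R).
Chain the two implications through the shared middle term 'x < 14'.

x < 8 -> x < 18


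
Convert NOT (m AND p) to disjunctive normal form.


Step 1: Apply De Morgan: ¬(m ∧ p) = ¬m ∨ ¬p.

(NOT m) OR (NOT p)


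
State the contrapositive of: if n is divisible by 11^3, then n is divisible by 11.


The contrapositive of (P → Q) is (¬Q → ¬P); it is logically equivalent to the original.
Here P = 'n is divisible by 11^3' and Q = 'n is divisible by 11'.

If not (n is divisible by 11), then not (n is divisible by 11^3).


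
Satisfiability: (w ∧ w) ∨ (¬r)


Search for a satisfying assignment over {r, w}.
Try r=F, w=F: the formula evaluates to T.
A satisfying assignment exists.

Satisfiable.


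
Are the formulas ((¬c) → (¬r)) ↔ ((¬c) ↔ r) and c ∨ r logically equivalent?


Compare truth tables:
c | r | φ | ψ
-------------
F | F | F | F
T | F | T | T
F | T | F | T
T | T | F | T
They differ at row 3 (c=F, r=T): φ=F but ψ=T.

No, they are not logically equivalent.


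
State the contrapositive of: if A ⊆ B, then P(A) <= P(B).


The contrapositive of (P → Q) is (¬Q → ¬P); it is logically equivalent to the original.
Here P = 'A ⊆ B' and Q = 'P(A) <= P(B)'.

If not (P(A) <= P(B)), then not (A ⊆ B).


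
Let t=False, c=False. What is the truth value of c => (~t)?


Substitute t=False, c=False:
~t = True
c => (~t) = False => True = True

True


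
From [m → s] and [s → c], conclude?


Hypothetical syllogism: from (P → Q) and (Q → R), infer (P → R).
Chain the two implications through the shared middle term 's'.

m → c


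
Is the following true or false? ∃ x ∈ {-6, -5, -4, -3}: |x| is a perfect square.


Evaluate the predicate on each element: -6:F, -5:F, -4:T, -3:F.
Witness x = -4 satisfies the predicate.

T


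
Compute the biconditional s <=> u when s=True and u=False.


Biconditional is true when both operands have the same truth value.
Substitute: s=True, u=False.
True <=> False evaluates to False.

False


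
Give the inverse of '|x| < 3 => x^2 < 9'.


The inverse of (P → Q) is (¬P → ¬Q). It is equivalent to the converse, not to the original.
Here P = '|x| < 3' and Q = 'x^2 < 9'.

If not (|x| < 3), then not (x^2 < 9).


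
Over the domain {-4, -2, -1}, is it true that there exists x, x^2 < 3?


Evaluate the predicate on each element: -4:F, -2:F, -1:T.
Witness x = -1 satisfies the predicate.

T


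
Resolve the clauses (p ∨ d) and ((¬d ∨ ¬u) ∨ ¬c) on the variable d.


The clauses contain complementary literals d and ¬d.
Resolution eliminates this pair and disjoins the remaining literals (merging duplicates).

((p ∨ ¬c) ∨ ¬u)


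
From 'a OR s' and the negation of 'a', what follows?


Disjunctive syllogism: from (P ∨ Q) and ¬P, infer Q.
One disjunct, 'a', is ruled out; the other must hold.

s


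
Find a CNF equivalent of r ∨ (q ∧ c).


Step 1: Distribute ∨ over ∧: r ∨ (q ∧ c) = (r ∨ q) ∧ (r ∨ c).

(r ∨ q) ∧ (r ∨ c)


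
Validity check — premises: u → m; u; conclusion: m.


This matches the form of modus ponens: the conclusion follows in every model of the premises.

Valid.


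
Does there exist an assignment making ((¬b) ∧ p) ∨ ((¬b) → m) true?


Search for a satisfying assignment over {b, m, p}.
Try b=T, m=F, p=F: the formula evaluates to T.
A satisfying assignment exists.

Satisfiable.


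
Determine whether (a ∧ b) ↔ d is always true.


Build the truth table over {a, b, d}:
a | b | d | φ
-------------
F | F | F | T
T | F | F | T
F | T | F | T
T | T | F | F
F | F | T | F
T | F | T | F
F | T | T | F
T | T | T | T
Counterexample at row 4: with a=T, b=T, d=F, the formula is F.

No, it is not a tautology.


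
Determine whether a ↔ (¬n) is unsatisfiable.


Truth table over {a, n}:
a | n | φ
---------
F | F | F
T | F | T
F | T | T
T | T | F
Satisfying assignment at row 2: a=T, n=F gives T.

No, it is not a contradiction.


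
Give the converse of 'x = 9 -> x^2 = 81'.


The converse of (P → Q) is (Q → P). It is not in general equivalent to the original.
Here P = 'x = 9' and Q = 'x^2 = 81'.

If x^2 = 81, then x = 9.


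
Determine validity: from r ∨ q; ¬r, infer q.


This matches the form of disjunctive syllogism: the conclusion follows in every model of the premises.

Valid.


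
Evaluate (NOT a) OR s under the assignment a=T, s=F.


Substitute a=T, s=F:
NOT a = F
(NOT a) OR s = F OR F = F

F


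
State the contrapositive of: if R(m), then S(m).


The contrapositive of (P → Q) is (¬Q → ¬P); it is logically equivalent to the original.
Here P = 'R(m)' and Q = 'S(m)'.

If not (S(m)), then not (R(m)).


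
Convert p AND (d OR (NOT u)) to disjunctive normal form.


Step 1: Distribute ∧ over ∨: p ∧ (d ∨ (¬u)) = (p ∧ d) ∨ (p ∧ (¬u)).

(p AND d) OR (p AND (NOT u))


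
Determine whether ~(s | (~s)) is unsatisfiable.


Truth table over {s}:
s | φ
-----
False | False
True | False
Every row is false.

Yes, it is a contradiction.


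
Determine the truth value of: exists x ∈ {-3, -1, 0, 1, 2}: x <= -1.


Evaluate the predicate on each element: -3:True, -1:True, 0:False, 1:False, 2:False.
Witness x = -3 satisfies the predicate.

True


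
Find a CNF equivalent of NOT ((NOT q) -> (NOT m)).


Step 1: Rewrite (¬q) → (¬m) as ¬(¬q) ∨ (¬m).
Step 2: Negate: ¬(¬(¬q) ∨ (¬m)) = (¬q) ∧ ¬(¬m) (De Morgan + double negation).
Step 3: Eliminate any double negations (¬¬X = X).

(NOT q) AND m


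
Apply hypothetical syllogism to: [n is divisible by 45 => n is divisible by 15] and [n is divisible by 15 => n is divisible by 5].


Hypothetical syllogism: from (P → Q) and (Q → R), infer (P → R).
Chain the two implications through the shared middle term 'n is divisible by 15'.

n is divisible by 45 => n is divisible by 5


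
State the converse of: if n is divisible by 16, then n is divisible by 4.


The converse of (P → Q) is (Q → P). It is not in general equivalent to the original.
Here P = 'n is divisible by 16' and Q = 'n is divisible by 4'.

If n is divisible by 4, then n is divisible by 16.


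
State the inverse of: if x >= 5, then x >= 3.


The inverse of (P → Q) is (¬P → ¬Q). It is equivalent to the converse, not to the original.
Here P = 'x >= 5' and Q = 'x >= 3'.

If not (x >= 5), then not (x >= 3).


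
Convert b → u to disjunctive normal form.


Step 1: Rewrite b → u as ¬b ∨ u.

(¬b) ∨ u


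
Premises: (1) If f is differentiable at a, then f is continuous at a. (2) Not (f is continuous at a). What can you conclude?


Modus tollens: from (P → Q) and ¬Q, infer ¬P.
Q = 'f is continuous at a' is denied; since P → Q, P must also fail.

Not (f is differentiable at a).


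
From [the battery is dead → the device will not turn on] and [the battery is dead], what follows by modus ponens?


Modus ponens: from (P → Q) and P, infer Q.
P = 'the battery is dead' is asserted, and P → Q holds, so Q follows.

the device will not turn on.


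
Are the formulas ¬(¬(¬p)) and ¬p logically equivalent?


Compare truth tables:
p | φ | ψ
---------
F | T | T
T | F | F
The columns φ and ψ agree on every row.

Yes, they are logically equivalent.


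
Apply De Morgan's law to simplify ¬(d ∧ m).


De Morgan: the negation of a conjunction is the disjunction of the negations.
Distribute ¬ across ∧, flipping it to ∨, and negate each literal.

(¬d) ∨ (¬m)


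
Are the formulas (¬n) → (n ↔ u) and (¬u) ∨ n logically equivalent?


Compare truth tables:
n | u | φ | ψ
-------------
F | F | T | T
T | F | T | T
F | T | F | F
T | T | T | T
The columns φ and ψ agree on every row.

Yes, they are logically equivalent.


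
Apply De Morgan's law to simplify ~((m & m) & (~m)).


De Morgan: the negation of a conjunction is the disjunction of the negations.
Distribute ~ across &, flipping it to |, and negate each literal.

((~m) | (~m)) | m


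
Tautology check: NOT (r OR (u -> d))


Build the truth table over {d, r, u}:
d | r | u | φ
-------------
F | F | F | F
T | F | F | F
F | T | F | F
T | T | F | F
F | F | T | T
T | F | T | F
F | T | T | F
T | T | T | F
Counterexample at row 1: with d=F, r=F, u=F, the formula is F.

No, it is not a tautology.


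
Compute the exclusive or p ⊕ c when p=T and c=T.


Exclusive or is true when exactly one operand is true.
Substitute: p=T, c=T.
T ⊕ T evaluates to F.

F


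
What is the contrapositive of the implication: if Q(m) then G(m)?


The contrapositive of (P → Q) is (¬Q → ¬P); it is logically equivalent to the original.
Here P = 'Q(m)' and Q = 'G(m)'.

If not (G(m)), then not (Q(m)).


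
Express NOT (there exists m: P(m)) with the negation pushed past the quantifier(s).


¬(for all x: φ) = there exists x: ¬φ, and ¬(there exists x: φ) = for all x: ¬φ.
Apply to the existential statement.

for all m: NOT(P(m))


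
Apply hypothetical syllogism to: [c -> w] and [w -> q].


Hypothetical syllogism: from (P → Q) and (Q → R), infer (P → R).
Chain the two implications through the shared middle term 'w'.

c -> q


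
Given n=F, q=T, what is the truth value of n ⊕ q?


Exclusive or is true when exactly one operand is true.
Substitute: n=F, q=T.
F ⊕ T evaluates to T.

T


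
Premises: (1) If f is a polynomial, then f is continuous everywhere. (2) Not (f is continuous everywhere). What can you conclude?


Modus tollens: from (P → Q) and ¬Q, infer ¬P.
Q = 'f is continuous everywhere' is denied; since P → Q, P must also fail.

Not (f is a polynomial).


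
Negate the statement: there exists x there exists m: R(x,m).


Negation flips each quantifier (∀↔∃) and negates the inner predicate.
¬(there exists x there exists m: φ) = for all x for all m: ¬φ.

for all x for all m: NOT(R(x,m))


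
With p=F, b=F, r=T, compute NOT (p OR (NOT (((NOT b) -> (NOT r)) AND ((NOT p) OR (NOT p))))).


Substitute p=F, b=F, r=T:
NOT b = T
NOT r = F
(NOT b) -> (NOT r) = T -> F = F
NOT p = T
NOT p = T
(NOT p) OR (NOT p) = T OR T = T
((NOT b) -> (NOT r)) AND ((NOT p) OR (NOT p)) = F AND T = F
NOT (((NOT b) -> (NOT r)) AND ((NOT p) OR (NOT p))) = T
p OR (NOT (((NOT b) -> (NOT r)) AND ((NOT p) OR (NOT p)))) = F OR T = T
NOT (p OR (NOT (((NOT b) -> (NOT r)) AND ((NOT p) OR (NOT p))))) = F

F


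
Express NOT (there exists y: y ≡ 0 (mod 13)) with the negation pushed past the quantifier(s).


¬(for all x: φ) = there exists x: ¬φ, and ¬(there exists x: φ) = for all x: ¬φ.
Apply to the existential statement.

for all y: NOT(y ≡ 0 (mod 13))


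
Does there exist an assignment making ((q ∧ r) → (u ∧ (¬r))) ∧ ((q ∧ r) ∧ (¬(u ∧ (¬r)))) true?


Check all 8 assignments over {q, r, u}:
q | r | u | φ
-------------
F | F | F | F
T | F | F | F
F | T | F | F
T | T | F | F
F | F | T | F
T | F | T | F
F | T | T | F
T | T | T | F
No assignment makes the formula true.

Unsatisfiable.


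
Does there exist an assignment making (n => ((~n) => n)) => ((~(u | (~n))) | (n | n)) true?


Search for a satisfying assignment over {n, u}.
Try n=True, u=False: the formula evaluates to True.
A satisfying assignment exists.

Satisfiable.


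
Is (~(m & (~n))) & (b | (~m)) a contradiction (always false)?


Truth table over {b, m, n}:
b | m | n | φ
-------------
False | False | False | True
True | False | False | True
False | True | False | False
True | True | False | False
False | False | True | True
True | False | True | True
False | True | True | False
True | True | True | True
Satisfying assignment at row 1: b=False, m=False, n=False gives True.

No, it is not a contradiction.


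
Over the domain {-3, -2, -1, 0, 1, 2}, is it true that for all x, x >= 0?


Evaluate the predicate on each element: -3:F, -2:F, -1:F, 0:T, 1:T, 2:T.
Counterexample x = -3 fails the predicate.

F


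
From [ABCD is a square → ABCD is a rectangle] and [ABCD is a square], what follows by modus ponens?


Modus ponens: from (P → Q) and P, infer Q.
P = 'ABCD is a square' is asserted, and P → Q holds, so Q follows.

ABCD is a rectangle.


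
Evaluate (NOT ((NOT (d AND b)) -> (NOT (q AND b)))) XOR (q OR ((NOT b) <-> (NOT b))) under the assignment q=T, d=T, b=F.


Substitute q=T, d=T, b=F:
… (earlier sub-steps elided)
NOT (d AND b) = T
q AND b = T AND F = F
NOT (q AND b) = T
(NOT (d AND b)) -> (NOT (q AND b)) = T -> T = T
NOT ((NOT (d AND b)) -> (NOT (q AND b))) = F
NOT b = T
NOT b = T
(NOT b) <-> (NOT b) = T <-> T = T
q OR ((NOT b) <-> (NOT b)) = T OR T = T
(NOT ((NOT (d AND b)) -> (NOT (q AND b)))) XOR (q OR ((NOT b) <-> (NOT b))) = F XOR T = T

T


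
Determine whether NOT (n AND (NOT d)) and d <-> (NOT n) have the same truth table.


Compare truth tables:
d | n | φ | ψ
-------------
F | F | T | F
T | F | T | T
F | T | F | T
T | T | T | F
They differ at row 1 (d=F, n=F): φ=T but ψ=F.

No, they are not logically equivalent.


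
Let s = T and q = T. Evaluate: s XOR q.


Exclusive or is true when exactly one operand is true.
Substitute: s=T, q=T.
T XOR T evaluates to F.

F


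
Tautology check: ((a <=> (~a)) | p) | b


Build the truth table over {a, b, p}:
a | b | p | φ
-------------
False | False | False | False
True | False | False | False
False | True | False | True
True | True | False | True
False | False | True | True
True | False | True | True
False | True | True | True
True | True | True | True
Counterexample at row 1: with a=False, b=False, p=False, the formula is False.

No, it is not a tautology.


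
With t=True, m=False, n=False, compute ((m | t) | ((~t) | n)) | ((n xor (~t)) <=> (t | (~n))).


Substitute t=True, m=False, n=False:
m | t = False | True = True
~t = False
(~t) | n = False | False = False
(m | t) | ((~t) | n) = True | False = True
~t = False
n xor (~t) = False xor False = False
~n = True
t | (~n) = True | True = True
(n xor (~t)) <=> (t | (~n)) = False <=> True = False
((m | t) | ((~t) | n)) | ((n xor (~t)) <=> (t | (~n))) = True | False = True

True


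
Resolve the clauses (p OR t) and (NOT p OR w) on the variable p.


The clauses contain complementary literals p and NOTp.
Resolution eliminates this pair and disjoins the remaining literals (merging duplicates).

(t OR w)


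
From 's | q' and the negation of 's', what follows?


Disjunctive syllogism: from (P ∨ Q) and ¬P, infer Q.
One disjunct, 's', is ruled out; the other must hold.

q


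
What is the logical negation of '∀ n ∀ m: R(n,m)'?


Negation flips each quantifier (∀↔∃) and negates the inner predicate.
¬(∀ n ∀ m: φ) = ∃ n ∃ m: ¬φ.

∃ n ∃ m: ¬(R(n,m))


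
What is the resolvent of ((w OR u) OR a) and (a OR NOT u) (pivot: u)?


The clauses contain complementary literals u and NOTu.
Resolution eliminates this pair and disjoins the remaining literals (merging duplicates).

(a OR w)


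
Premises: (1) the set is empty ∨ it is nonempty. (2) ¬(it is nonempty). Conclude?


Disjunctive syllogism: from (P ∨ Q) and ¬P, infer Q.
One disjunct, 'it is nonempty', is ruled out; the other must hold.

the set is empty


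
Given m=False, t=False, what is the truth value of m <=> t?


Biconditional is true when both operands have the same truth value.
Substitute: m=False, t=False.
False <=> False evaluates to True.

True


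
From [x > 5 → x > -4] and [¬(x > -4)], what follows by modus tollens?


Modus tollens: from (P → Q) and ¬Q, infer ¬P.
Q = 'x > -4' is denied; since P → Q, P must also fail.

Not (x > 5).


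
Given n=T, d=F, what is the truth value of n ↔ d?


Biconditional is true when both operands have the same truth value.
Substitute: n=T, d=F.
T ↔ F evaluates to F.

F


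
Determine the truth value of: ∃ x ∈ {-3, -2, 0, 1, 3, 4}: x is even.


Evaluate the predicate on each element: -3:F, -2:T, 0:T, 1:F, 3:F, 4:T.
Witness x = -2 satisfies the predicate.

T
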